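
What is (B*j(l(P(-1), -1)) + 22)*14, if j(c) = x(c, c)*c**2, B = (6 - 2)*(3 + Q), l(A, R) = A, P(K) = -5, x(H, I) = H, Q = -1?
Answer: -13692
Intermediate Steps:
B = 8 (B = (6 - 2)*(3 - 1) = 4*2 = 8)
j(c) = c**3 (j(c) = c*c**2 = c**3)
(B*j(l(P(-1), -1)) + 22)*14 = (8*(-5)**3 + 22)*14 = (8*(-125) + 22)*14 = (-1000 + 22)*14 = -978*14 = -13692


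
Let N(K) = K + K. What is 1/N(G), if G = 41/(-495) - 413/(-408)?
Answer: 33660/62569 ≈ 0.53797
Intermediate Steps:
G = 62569/67320 (G = 41*(-1/495) - 413*(-1/408) = -41/495 + 413/408 = 62569/67320 ≈ 0.92943)
N(K) = 2*K
1/N(G) = 1/(2*(62569/67320)) = 1/(62569/33660) = 33660/62569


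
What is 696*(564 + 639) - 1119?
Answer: 836169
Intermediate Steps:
696*(564 + 639) - 1119 = 696*1203 - 1119 = 837288 - 1119 = 836169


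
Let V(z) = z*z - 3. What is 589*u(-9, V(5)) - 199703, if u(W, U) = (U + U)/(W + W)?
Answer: -1810285/9 ≈ -2.0114e+5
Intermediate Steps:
V(z) = -3 + z² (V(z) = z² - 3 = -3 + z²)
u(W, U) = U/W (u(W, U) = (2*U)/((2*W)) = (2*U)*(1/(2*W)) = U/W)
589*u(-9, V(5)) - 199703 = 589*((-3 + 5²)/(-9)) - 199703 = 589*((-3 + 25)*(-⅑)) - 199703 = 589*(22*(-⅑)) - 199703 = 589*(-22/9) - 199703 = -12958/9 - 199703 = -1810285/9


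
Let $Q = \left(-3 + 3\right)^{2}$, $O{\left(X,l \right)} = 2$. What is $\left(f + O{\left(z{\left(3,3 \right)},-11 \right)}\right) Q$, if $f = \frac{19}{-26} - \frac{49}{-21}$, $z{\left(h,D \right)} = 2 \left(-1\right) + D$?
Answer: $0$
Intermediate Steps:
$z{\left(h,D \right)} = -2 + D$
$f = \frac{125}{78}$ ($f = 19 \left(- \frac{1}{26}\right) - - \frac{7}{3} = - \frac{19}{26} + \frac{7}{3} = \frac{125}{78} \approx 1.6026$)
$Q = 0$ ($Q = 0^{2} = 0$)
$\left(f + O{\left(z{\left(3,3 \right)},-11 \right)}\right) Q = \left(\frac{125}{78} + 2\right) 0 = \frac{281}{78} \cdot 0 = 0$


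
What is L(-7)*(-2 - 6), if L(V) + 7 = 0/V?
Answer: 56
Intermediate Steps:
L(V) = -7 (L(V) = -7 + 0/V = -7 + 0 = -7)
L(-7)*(-2 - 6) = -7*(-2 - 6) = -7*(-8) = 56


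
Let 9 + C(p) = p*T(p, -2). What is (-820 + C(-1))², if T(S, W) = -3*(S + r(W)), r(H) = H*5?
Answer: 743044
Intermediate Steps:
r(H) = 5*H
T(S, W) = -15*W - 3*S (T(S, W) = -3*(S + 5*W) = -15*W - 3*S)
C(p) = -9 + p*(30 - 3*p) (C(p) = -9 + p*(-15*(-2) - 3*p) = -9 + p*(30 - 3*p))
(-820 + C(-1))² = (-820 + (-9 - 3*(-1)*(-10 - 1)))² = (-820 + (-9 - 3*(-1)*(-11)))² = (-820 + (-9 - 33))² = (-820 - 42)² = (-862)² = 743044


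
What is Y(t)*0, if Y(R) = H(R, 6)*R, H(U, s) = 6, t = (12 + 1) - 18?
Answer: 0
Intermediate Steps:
t = -5 (t = 13 - 18 = -5)
Y(R) = 6*R
Y(t)*0 = (6*(-5))*0 = -30*0 = 0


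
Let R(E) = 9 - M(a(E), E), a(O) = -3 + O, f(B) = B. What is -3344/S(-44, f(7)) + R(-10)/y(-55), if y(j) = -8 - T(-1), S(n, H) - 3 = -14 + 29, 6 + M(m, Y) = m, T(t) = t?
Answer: -1708/9 ≈ -189.78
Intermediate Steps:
M(m, Y) = -6 + m
R(E) = 18 - E (R(E) = 9 - (-6 + (-3 + E)) = 9 - (-9 + E) = 9 + (9 - E) = 18 - E)
S(n, H) = 18 (S(n, H) = 3 + (-14 + 29) = 3 + 15 = 18)
y(j) = -7 (y(j) = -8 - 1*(-1) = -8 + 1 = -7)
-3344/S(-44, f(7)) + R(-10)/y(-55) = -3344/18 + (18 - 1*(-10))/(-7) = -3344*1/18 + (18 + 10)*(-⅐) = -1672/9 + 28*(-⅐) = -1672/9 - 4 = -1708/9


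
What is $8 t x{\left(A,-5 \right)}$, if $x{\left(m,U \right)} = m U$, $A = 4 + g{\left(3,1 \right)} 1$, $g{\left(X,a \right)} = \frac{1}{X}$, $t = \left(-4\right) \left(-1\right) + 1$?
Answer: $- \frac{2600}{3} \approx -866.67$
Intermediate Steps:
$t = 5$ ($t = 4 + 1 = 5$)
$A = \frac{13}{3}$ ($A = 4 + \frac{1}{3} \cdot 1 = 4 + \frac{1}{3} = \frac{13}{3} \approx 4.3333$)
$x{\left(m,U \right)} = U m$
$8 t x{\left(A,-5 \right)} = 8 \cdot 5 \left(\left(-5\right) \frac{13}{3}\right) = 40 \left(- \frac{65}{3}\right) = - \frac{2600}{3}$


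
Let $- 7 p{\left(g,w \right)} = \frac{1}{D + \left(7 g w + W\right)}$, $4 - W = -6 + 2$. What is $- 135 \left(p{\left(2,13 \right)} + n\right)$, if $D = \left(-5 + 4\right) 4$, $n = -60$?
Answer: $\frac{3515445}{434} \approx 8100.1$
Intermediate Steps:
$W = 8$ ($W = 4 - \left(-6 + 2\right) = 4 - -4 = 4 + 4 = 8$)
$D = -4$ ($D = \left(-1\right) 4 = -4$)
$p{\left(g,w \right)} = - \frac{1}{7 \left(4 + 7 g w\right)}$ ($p{\left(g,w \right)} = - \frac{1}{7 \left(-4 + \left(7 g w + 8\right)\right)} = - \frac{1}{7 \left(-4 + \left(8 + 7 g w\right)\right)} = - \frac{1}{7 \left(4 + 7 g w\right)}$)
$- 135 \left(p{\left(2,13 \right)} + n\right) = - 135 \left(- \frac{1}{28 + 49 \cdot 2 \cdot 13} - 60\right) = - 135 \left(- \frac{1}{28 + 1274} - 60\right) = - 135 \left(- \frac{1}{1302} - 60\right) = \left(-135\right) \left(- \frac{78121}{1302}\right) = \frac{3515445}{434}$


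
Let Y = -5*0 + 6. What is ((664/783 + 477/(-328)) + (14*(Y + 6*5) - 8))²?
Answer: 16187219713290025/65958566976 ≈ 2.4542e+5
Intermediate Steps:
Y = 6 (Y = 0 + 6 = 6)
((664/783 + 477/(-328)) + (14*(Y + 6*5) - 8))² = ((664/783 + 477/(-328)) + (14*(6 + 6*5) - 8))² = ((664*(1/783) + 477*(-1/328)) + (14*(6 + 30) - 8))² = ((664/783 - 477/328) + (14*36 - 8))² = (-155699/256824 + (504 - 8))² = (-155699/256824 + 496)² = (127229005/256824)² = 16187219713290025/65958566976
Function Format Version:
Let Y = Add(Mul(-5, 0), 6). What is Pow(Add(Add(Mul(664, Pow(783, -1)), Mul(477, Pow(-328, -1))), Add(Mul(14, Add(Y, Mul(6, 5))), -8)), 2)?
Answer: Rational(16187219713290025, 65958566976) ≈ 2.4542e+5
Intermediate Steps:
Y = 6 (Y = Add(0, 6) = 6)
Pow(Add(Add(Mul(664, Pow(783, -1)), Mul(477, Pow(-328, -1))), Add(Mul(14, Add(Y, Mul(6, 5))), -8)), 2) = Pow(Add(Add(Mul(664, Pow(783, -1)), Mul(477, Pow(-328, -1))), Add(Mul(14, Add(6, Mul(6, 5))), -8)), 2) = Pow(Add(Add(Mul(664, Rational(1, 783)), Mul(477, Rational(-1, 328))), Add(Mul(14, Add(6, 30)), -8)), 2) = Pow(Add(Add(Rational(664, 783), Rational(-477, 328)), Add(Mul(14, 36), -8)), 2) = Pow(Add(Rational(-155699, 256824), Add(504, -8)), 2) = Pow(Add(Rational(-155699, 256824), 496), 2) = Pow(Rational(127229005, 256824), 2) = Rational(16187219713290025, 65958566976)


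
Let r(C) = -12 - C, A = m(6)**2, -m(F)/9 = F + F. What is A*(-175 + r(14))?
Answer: -2344464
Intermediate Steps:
m(F) = -18*F (m(F) = -9*(F + F) = -18*F)
A = 11664 (A = (-18*6)**2 = (-108)**2 = 11664)
A*(-175 + r(14)) = 11664*(-175 + (-12 - 1*14)) = 11664*(-175 + (-12 - 14)) = 11664*(-175 - 26) = 11664*(-201) = -2344464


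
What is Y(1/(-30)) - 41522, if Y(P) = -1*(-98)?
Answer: -41424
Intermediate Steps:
Y(P) = 98
Y(1/(-30)) - 41522 = 98 - 41522 = -41424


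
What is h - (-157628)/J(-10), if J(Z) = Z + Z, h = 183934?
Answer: 880263/5 ≈ 1.7605e+5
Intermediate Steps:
J(Z) = 2*Z
h - (-157628)/J(-10) = 183934 - (-157628)/(2*(-10)) = 183934 - (-157628)/(-20) = 183934 - (-157628)*(-1)/20 = 183934 - 628*251/20 = 183934 - 39407/5 = 880263/5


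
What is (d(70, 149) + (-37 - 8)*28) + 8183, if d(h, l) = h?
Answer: 6993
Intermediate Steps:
(d(70, 149) + (-37 - 8)*28) + 8183 = (70 + (-37 - 8)*28) + 8183 = (70 - 45*28) + 8183 = (70 - 1260) + 8183 = -1190 + 8183 = 6993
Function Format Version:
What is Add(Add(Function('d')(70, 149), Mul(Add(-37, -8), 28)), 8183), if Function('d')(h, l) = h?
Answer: 6993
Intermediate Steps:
Add(Add(Function('d')(70, 149), Mul(Add(-37, -8), 28)), 8183) = Add(Add(70, Mul(Add(-37, -8), 28)), 8183) = Add(Add(70, Mul(-45, 28)), 8183) = Add(Add(70, -1260), 8183) = Add(-1190, 8183) = 6993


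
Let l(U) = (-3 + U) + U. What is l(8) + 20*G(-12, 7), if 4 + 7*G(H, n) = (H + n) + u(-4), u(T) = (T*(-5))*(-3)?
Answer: -1289/7 ≈ -184.14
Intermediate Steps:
l(U) = -3 + 2*U
u(T) = 15*T (u(T) = -5*T*(-3) = 15*T)
G(H, n) = -64/7 + H/7 + n/7 (G(H, n) = -4/7 + ((H + n) + 15*(-4))/7 = -4/7 + ((H + n) - 60)/7 = -4/7 + (-60 + H + n)/7 = -4/7 + (-60/7 + H/7 + n/7) = -64/7 + H/7 + n/7)
l(8) + 20*G(-12, 7) = (-3 + 2*8) + 20*(-64/7 + (⅐)*(-12) + (⅐)*7) = (-3 + 16) + 20*(-64/7 - 12/7 + 1) = 13 + 20*(-69/7) = 13 - 1380/7 = -1289/7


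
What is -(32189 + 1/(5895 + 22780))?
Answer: -923019576/28675 ≈ -32189.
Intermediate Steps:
-(32189 + 1/(5895 + 22780)) = -(32189 + 1/28675) = -1*923019576/28675 = -923019576/28675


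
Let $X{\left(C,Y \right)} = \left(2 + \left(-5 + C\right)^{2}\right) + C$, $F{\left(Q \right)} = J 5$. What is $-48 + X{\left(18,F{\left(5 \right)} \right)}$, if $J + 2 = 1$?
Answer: $141$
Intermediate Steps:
$J = -1$ ($J = -2 + 1 = -1$)
$F{\left(Q \right)} = -5$ ($F{\left(Q \right)} = \left(-1\right) 5 = -5$)
$X{\left(C,Y \right)} = 2 + C + \left(-5 + C\right)^{2}$
$-48 + X{\left(18,F{\left(5 \right)} \right)} = -48 + \left(2 + 18 + \left(-5 + 18\right)^{2}\right) = -48 + \left(2 + 18 + 13^{2}\right) = -48 + \left(2 + 18 + 169\right) = -48 + 189 = 141$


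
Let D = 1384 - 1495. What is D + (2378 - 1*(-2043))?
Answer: 4310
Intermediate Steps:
D = -111
D + (2378 - 1*(-2043)) = -111 + (2378 - 1*(-2043)) = -111 + (2378 + 2043) = -111 + 4421 = 4310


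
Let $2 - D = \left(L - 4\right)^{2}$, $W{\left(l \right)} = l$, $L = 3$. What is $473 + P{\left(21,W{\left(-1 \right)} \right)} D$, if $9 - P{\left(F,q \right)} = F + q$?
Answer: $462$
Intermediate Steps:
$D = 1$ ($D = 2 - \left(3 - 4\right)^{2} = 2 - \left(-1\right)^{2} = 2 - 1 = 1$)
$P{\left(F,q \right)} = 9 - F - q$ ($P{\left(F,q \right)} = 9 - \left(F + q\right) = 9 - F - q$)
$473 + P{\left(21,W{\left(-1 \right)} \right)} D = 473 + \left(9 - 21 - -1\right) 1 = 473 + \left(9 - 21 + 1\right) 1 = 473 - 11 = 462$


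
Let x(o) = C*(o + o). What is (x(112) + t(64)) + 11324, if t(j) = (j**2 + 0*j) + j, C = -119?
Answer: -11172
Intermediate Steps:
x(o) = -238*o (x(o) = -119*(o + o) = -238*o)
t(j) = j + j**2 (t(j) = (j**2 + 0) + j = j**2 + j = j + j**2)
(x(112) + t(64)) + 11324 = (-238*112 + 64*(1 + 64)) + 11324 = (-26656 + 64*65) + 11324 = (-26656 + 4160) + 11324 = -22496 + 11324 = -11172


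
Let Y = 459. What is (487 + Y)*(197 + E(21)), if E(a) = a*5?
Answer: 285692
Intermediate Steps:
E(a) = 5*a
(487 + Y)*(197 + E(21)) = (487 + 459)*(197 + 5*21) = 946*(197 + 105) = 946*302 = 285692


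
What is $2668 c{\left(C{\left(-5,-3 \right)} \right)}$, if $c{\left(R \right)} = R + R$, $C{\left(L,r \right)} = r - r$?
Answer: $0$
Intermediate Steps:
$C{\left(L,r \right)} = 0$
$c{\left(R \right)} = 2 R$
$2668 c{\left(C{\left(-5,-3 \right)} \right)} = 2668 \cdot 2 \cdot 0 = 2668 \cdot 0 = 0$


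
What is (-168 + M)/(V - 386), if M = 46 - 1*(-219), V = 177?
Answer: -97/209 ≈ -0.46411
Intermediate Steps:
M = 265 (M = 46 + 219 = 265)
(-168 + M)/(V - 386) = (-168 + 265)/(177 - 386) = 97/(-209) = 97*(-1/209) = -97/209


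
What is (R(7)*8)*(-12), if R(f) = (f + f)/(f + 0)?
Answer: -192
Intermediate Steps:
R(f) = 2 (R(f) = (2*f)/f = 2)
(R(7)*8)*(-12) = (2*8)*(-12) = 16*(-12) = -192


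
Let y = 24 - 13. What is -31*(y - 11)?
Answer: 0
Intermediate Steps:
y = 11
-31*(y - 11) = -31*(11 - 11) = -31*0 = 0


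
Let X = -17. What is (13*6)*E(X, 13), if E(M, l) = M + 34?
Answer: 1326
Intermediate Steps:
E(M, l) = 34 + M
(13*6)*E(X, 13) = (13*6)*(34 - 17) = 78*17 = 1326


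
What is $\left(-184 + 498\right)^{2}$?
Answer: $98596$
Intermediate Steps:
$\left(-184 + 498\right)^{2} = 314^{2} = 98596$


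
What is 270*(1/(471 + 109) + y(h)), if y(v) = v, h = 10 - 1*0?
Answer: 156627/58 ≈ 2700.5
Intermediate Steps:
h = 10 (h = 10 + 0 = 10)
270*(1/(471 + 109) + y(h)) = 270*(1/(471 + 109) + 10) = 270*(1/580 + 10) = 270*(5801/580) = 156627/58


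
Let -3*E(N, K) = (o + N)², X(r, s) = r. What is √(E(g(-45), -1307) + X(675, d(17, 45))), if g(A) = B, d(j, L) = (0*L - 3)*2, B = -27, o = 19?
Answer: √5883/3 ≈ 25.567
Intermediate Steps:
d(j, L) = -6 (d(j, L) = (0 - 3)*2 = -3*2 = -6)
g(A) = -27
E(N, K) = -(19 + N)²/3
√(E(g(-45), -1307) + X(675, d(17, 45))) = √(-(19 - 27)²/3 + 675) = √(-⅓*(-8)² + 675) = √(-⅓*64 + 675) = √(-64/3 + 675) = √(1961/3) = √5883/3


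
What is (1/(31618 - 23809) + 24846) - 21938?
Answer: 22708573/7809 ≈ 2908.0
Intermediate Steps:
(1/(31618 - 23809) + 24846) - 21938 = (1/7809 + 24846) - 21938 = 194022415/7809 - 21938 = 22708573/7809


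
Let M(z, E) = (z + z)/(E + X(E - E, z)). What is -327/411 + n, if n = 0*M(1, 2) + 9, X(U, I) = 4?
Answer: 1124/137 ≈ 8.2044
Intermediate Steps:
M(z, E) = 2*z/(4 + E) (M(z, E) = (z + z)/(E + 4) = (2*z)/(4 + E) = 2*z/(4 + E))
n = 9 (n = 0*(2*1/(4 + 2)) + 9 = 0*(2*1/6) + 9 = 0*(2*1*(1/6)) + 9 = 0*(1/3) + 9 = 0 + 9 = 9)
-327/411 + n = -327/411 + 9 = -327*1/411 + 9 = -109/137 + 9 = 1124/137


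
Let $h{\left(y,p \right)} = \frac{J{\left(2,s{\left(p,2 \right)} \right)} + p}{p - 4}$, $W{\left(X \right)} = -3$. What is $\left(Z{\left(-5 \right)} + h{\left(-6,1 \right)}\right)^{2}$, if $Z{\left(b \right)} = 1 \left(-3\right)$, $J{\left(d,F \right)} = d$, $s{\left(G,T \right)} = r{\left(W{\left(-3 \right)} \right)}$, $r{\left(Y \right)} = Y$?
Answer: $16$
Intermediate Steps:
$s{\left(G,T \right)} = -3$
$h{\left(y,p \right)} = \frac{2 + p}{-4 + p}$ ($h{\left(y,p \right)} = \frac{2 + p}{p - 4} = \frac{2 + p}{-4 + p}$)
$Z{\left(b \right)} = -3$
$\left(Z{\left(-5 \right)} + h{\left(-6,1 \right)}\right)^{2} = \left(-3 + \frac{2 + 1}{-4 + 1}\right)^{2} = \left(-3 + \frac{1}{-3} \cdot 3\right)^{2} = \left(-3 - 1\right)^{2} = \left(-4\right)^{2} = 16$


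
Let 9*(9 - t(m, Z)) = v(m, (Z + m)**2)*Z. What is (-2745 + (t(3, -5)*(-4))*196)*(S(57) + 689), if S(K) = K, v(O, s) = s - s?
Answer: -7311546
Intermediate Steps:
v(O, s) = 0
t(m, Z) = 9 (t(m, Z) = 9 - 0*Z = 9 - 1/9*0 = 9 + 0 = 9)
(-2745 + (t(3, -5)*(-4))*196)*(S(57) + 689) = (-2745 + (9*(-4))*196)*(57 + 689) = (-2745 - 36*196)*746 = (-2745 - 7056)*746 = -9801*746 = -7311546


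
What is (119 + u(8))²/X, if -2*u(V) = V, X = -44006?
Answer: -13225/44006 ≈ -0.30053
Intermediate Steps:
u(V) = -V/2
(119 + u(8))²/X = (119 - ½*8)²/(-44006) = (119 - 4)²*(-1/44006) = 115²*(-1/44006) = 13225*(-1/44006) = -13225/44006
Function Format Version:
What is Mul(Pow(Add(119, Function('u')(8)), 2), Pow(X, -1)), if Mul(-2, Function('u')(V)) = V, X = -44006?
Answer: Rational(-13225, 44006) ≈ -0.30053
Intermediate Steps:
Function('u')(V) = Mul(Rational(-1, 2), V)
Mul(Pow(Add(119, Function('u')(8)), 2), Pow(X, -1)) = Mul(Pow(Add(119, Mul(Rational(-1, 2), 8)), 2), Pow(-44006, -1)) = Mul(Pow(Add(119, -4), 2), Rational(-1, 44006)) = Mul(Pow(115, 2), Rational(-1, 44006)) = Mul(13225, Rational(-1, 44006)) = Rational(-13225, 44006)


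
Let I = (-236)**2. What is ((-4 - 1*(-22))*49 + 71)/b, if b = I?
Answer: 953/55696 ≈ 0.017111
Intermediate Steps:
I = 55696
b = 55696
((-4 - 1*(-22))*49 + 71)/b = ((-4 - 1*(-22))*49 + 71)/55696 = ((-4 + 22)*49 + 71)*(1/55696) = (18*49 + 71)*(1/55696) = (882 + 71)*(1/55696) = 953*(1/55696) = 953/55696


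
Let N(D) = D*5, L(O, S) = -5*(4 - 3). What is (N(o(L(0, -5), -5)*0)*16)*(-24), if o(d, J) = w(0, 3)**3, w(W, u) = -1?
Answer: 0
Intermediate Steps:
L(O, S) = -5 (L(O, S) = -5*1 = -5)
o(d, J) = -1 (o(d, J) = (-1)**3 = -1)
N(D) = 5*D
(N(o(L(0, -5), -5)*0)*16)*(-24) = ((5*(-1*0))*16)*(-24) = ((5*0)*16)*(-24) = (0*16)*(-24) = 0*(-24) = 0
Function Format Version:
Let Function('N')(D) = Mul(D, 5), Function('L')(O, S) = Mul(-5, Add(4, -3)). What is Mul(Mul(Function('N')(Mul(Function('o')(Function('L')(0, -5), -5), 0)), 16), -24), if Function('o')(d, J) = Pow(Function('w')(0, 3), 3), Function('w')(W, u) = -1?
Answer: 0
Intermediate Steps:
Function('L')(O, S) = -5 (Function('L')(O, S) = Mul(-5, 1) = -5)
Function('o')(d, J) = -1 (Function('o')(d, J) = Pow(-1, 3) = -1)
Function('N')(D) = Mul(5, D)
Mul(Mul(Function('N')(Mul(Function('o')(Function('L')(0, -5), -5), 0)), 16), -24) = Mul(Mul(Mul(5, Mul(-1, 0)), 16), -24) = Mul(Mul(Mul(5, 0), 16), -24) = Mul(Mul(0, 16), -24) = Mul(0, -24) = 0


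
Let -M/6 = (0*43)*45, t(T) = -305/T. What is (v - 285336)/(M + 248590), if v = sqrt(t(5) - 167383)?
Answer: -142668/124295 + I*sqrt(41861)/124295 ≈ -1.1478 + 0.0016461*I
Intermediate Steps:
v = 2*I*sqrt(41861) (v = sqrt(-305/5 - 167383) = sqrt(-305*1/5 - 167383) = sqrt(-61 - 167383) = sqrt(-167444) = 2*I*sqrt(41861) ≈ 409.2*I)
M = 0 (M = -6*0*43*45 = -0*45 = -6*0 = 0)
(v - 285336)/(M + 248590) = (2*I*sqrt(41861) - 285336)/(0 + 248590) = (-285336 + 2*I*sqrt(41861))/248590 = (-285336 + 2*I*sqrt(41861))*(1/248590) = -142668/124295 + I*sqrt(41861)/124295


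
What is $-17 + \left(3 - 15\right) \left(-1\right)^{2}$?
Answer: $-29$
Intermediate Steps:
$-17 + \left(3 - 15\right) \left(-1\right)^{2} = -17 + \left(3 - 15\right) 1 = -17 - 12 = -29$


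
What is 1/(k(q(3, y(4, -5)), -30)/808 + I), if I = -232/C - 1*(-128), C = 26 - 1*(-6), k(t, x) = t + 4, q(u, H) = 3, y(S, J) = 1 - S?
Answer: 808/97573 ≈ 0.0082810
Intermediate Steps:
k(t, x) = 4 + t
C = 32 (C = 26 + 6 = 32)
I = 483/4 (I = -232/32 - 1*(-128) = -232*1/32 + 128 = -29/4 + 128 = 483/4 ≈ 120.75)
1/(k(q(3, y(4, -5)), -30)/808 + I) = 1/((4 + 3)/808 + 483/4) = 1/(7*(1/808) + 483/4) = 1/(7/808 + 483/4) = 1/(97573/808) = 808/97573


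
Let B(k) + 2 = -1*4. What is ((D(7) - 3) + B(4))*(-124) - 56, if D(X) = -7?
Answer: 1928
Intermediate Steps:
B(k) = -6 (B(k) = -2 - 1*4 = -2 - 4 = -6)
((D(7) - 3) + B(4))*(-124) - 56 = ((-7 - 3) - 6)*(-124) - 56 = (-10 - 6)*(-124) - 56 = -16*(-124) - 56 = 1984 - 56 = 1928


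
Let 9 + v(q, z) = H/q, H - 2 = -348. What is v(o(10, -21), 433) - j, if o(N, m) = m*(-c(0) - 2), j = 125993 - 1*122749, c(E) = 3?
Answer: -341911/105 ≈ -3256.3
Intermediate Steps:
H = -346 (H = 2 - 348 = -346)
j = 3244 (j = 125993 - 122749 = 3244)
o(N, m) = -5*m (o(N, m) = m*(-1*3 - 2) = m*(-3 - 2) = m*(-5) = -5*m)
v(q, z) = -9 - 346/q
v(o(10, -21), 433) - j = (-9 - 346/((-5*(-21)))) - 1*3244 = (-9 - 346/105) - 3244 = -1291/105 - 3244 = -341911/105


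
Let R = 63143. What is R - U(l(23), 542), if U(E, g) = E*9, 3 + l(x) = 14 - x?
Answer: 63251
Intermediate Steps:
l(x) = 11 - x (l(x) = -3 + (14 - x) = 11 - x)
U(E, g) = 9*E
R - U(l(23), 542) = 63143 - 9*(11 - 1*23) = 63143 - 9*(11 - 23) = 63143 - 9*(-12) = 63143 - 1*(-108) = 63143 + 108 = 63251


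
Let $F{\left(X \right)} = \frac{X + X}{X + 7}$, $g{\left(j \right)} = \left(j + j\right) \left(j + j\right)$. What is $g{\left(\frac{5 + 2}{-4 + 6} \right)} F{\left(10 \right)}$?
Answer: $\frac{980}{17} \approx 57.647$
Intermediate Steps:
$g{\left(j \right)} = 4 j^{2}$ ($g{\left(j \right)} = 2 j 2 j = 4 j^{2}$)
$F{\left(X \right)} = \frac{2 X}{7 + X}$
$g{\left(\frac{5 + 2}{-4 + 6} \right)} F{\left(10 \right)} = 4 \left(\frac{5 + 2}{-4 + 6}\right)^{2} \cdot 2 \cdot 10 \frac{1}{7 + 10} = 4 \left(\frac{7}{2}\right)^{2} \cdot 2 \cdot 10 \cdot \frac{1}{17} = 4 \left(7 \cdot \frac{1}{2}\right)^{2} \cdot 2 \cdot 10 \cdot \frac{1}{17} = 4 \left(\frac{7}{2}\right)^{2} \cdot \frac{20}{17} = 4 \cdot \frac{49}{4} \cdot \frac{20}{17} = 49 \cdot \frac{20}{17} = \frac{980}{17}$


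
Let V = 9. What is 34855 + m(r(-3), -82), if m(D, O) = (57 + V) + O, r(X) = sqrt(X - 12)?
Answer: 34839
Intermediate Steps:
r(X) = sqrt(-12 + X)
m(D, O) = 66 + O (m(D, O) = (57 + 9) + O = 66 + O)
34855 + m(r(-3), -82) = 34855 + (66 - 82) = 34855 - 16 = 34839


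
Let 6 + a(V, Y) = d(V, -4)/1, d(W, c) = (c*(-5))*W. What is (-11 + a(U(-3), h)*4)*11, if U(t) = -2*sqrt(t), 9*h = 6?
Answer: -385 - 1760*I*sqrt(3) ≈ -385.0 - 3048.4*I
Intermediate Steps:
d(W, c) = -5*W*c (d(W, c) = (-5*c)*W = -5*W*c)
h = 2/3 (h = (1/9)*6 = 2/3 ≈ 0.66667)
a(V, Y) = -6 + 20*V (a(V, Y) = -6 - 5*V*(-4)/1 = -6 + (20*V)*1 = -6 + 20*V)
(-11 + a(U(-3), h)*4)*11 = (-11 + (-6 + 20*(-2*I*sqrt(3)))*4)*11 = (-11 + (-6 - 40*I*sqrt(3))*4)*11 = (-11 + (-24 - 160*I*sqrt(3)))*11 = (-35 - 160*I*sqrt(3))*11 = -385 - 1760*I*sqrt(3)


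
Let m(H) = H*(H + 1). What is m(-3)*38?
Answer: 228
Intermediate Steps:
m(H) = H*(1 + H)
m(-3)*38 = -3*(1 - 3)*38 = -3*(-2)*38 = 6*38 = 228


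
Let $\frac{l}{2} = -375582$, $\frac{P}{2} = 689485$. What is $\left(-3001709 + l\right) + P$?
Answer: $-2373903$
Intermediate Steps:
$P = 1378970$ ($P = 2 \cdot 689485 = 1378970$)
$l = -751164$ ($l = 2 \left(-375582\right) = -751164$)
$\left(-3001709 + l\right) + P = \left(-3001709 - 751164\right) + 1378970 = -3752873 + 1378970 = -2373903$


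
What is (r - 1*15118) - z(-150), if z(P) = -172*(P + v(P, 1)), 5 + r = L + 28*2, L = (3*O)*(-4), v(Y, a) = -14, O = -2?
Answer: -43251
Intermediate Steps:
L = 24 (L = (3*(-2))*(-4) = -6*(-4) = 24)
r = 75 (r = -5 + (24 + 28*2) = -5 + (24 + 56) = -5 + 80 = 75)
z(P) = 2408 - 172*P (z(P) = -172*(P - 14) = -172*(-14 + P) = 2408 - 172*P)
(r - 1*15118) - z(-150) = (75 - 1*15118) - (2408 - 172*(-150)) = (75 - 15118) - (2408 + 25800) = -15043 - 1*28208 = -15043 - 28208 = -43251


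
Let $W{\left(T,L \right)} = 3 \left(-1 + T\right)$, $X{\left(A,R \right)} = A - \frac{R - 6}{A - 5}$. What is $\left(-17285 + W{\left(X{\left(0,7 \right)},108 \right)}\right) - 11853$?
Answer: $- \frac{145702}{5} \approx -29140.0$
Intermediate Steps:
$X{\left(A,R \right)} = A - \frac{-6 + R}{-5 + A}$
$W{\left(T,L \right)} = -3 + 3 T$
$\left(-17285 + W{\left(X{\left(0,7 \right)},108 \right)}\right) - 11853 = \left(-17285 - \left(3 - 3 \frac{6 + 0^{2} - 7 - 0}{-5 + 0}\right)\right) - 11853 = \left(-17285 - \left(3 - 3 \frac{6 + 0 - 7 + 0}{-5}\right)\right) - 11853 = \left(-17285 - \left(3 - 3 \left(\left(- \frac{1}{5}\right) \left(-1\right)\right)\right)\right) - 11853 = \left(-17285 + \left(-3 + 3 \cdot \frac{1}{5}\right)\right) - 11853 = \left(-17285 + \left(-3 + \frac{3}{5}\right)\right) - 11853 = \left(-17285 - \frac{12}{5}\right) - 11853 = - \frac{86437}{5} - 11853 = - \frac{145702}{5}$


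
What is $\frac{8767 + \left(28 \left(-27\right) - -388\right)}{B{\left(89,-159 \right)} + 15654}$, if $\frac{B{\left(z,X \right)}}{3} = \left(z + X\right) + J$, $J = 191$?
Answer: $\frac{8399}{16017} \approx 0.52438$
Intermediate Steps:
$B{\left(z,X \right)} = 573 + 3 X + 3 z$ ($B{\left(z,X \right)} = 3 \left(\left(z + X\right) + 191\right) = 3 \left(\left(X + z\right) + 191\right) = 3 \left(191 + X + z\right) = 573 + 3 X + 3 z$)
$\frac{8767 + \left(28 \left(-27\right) - -388\right)}{B{\left(89,-159 \right)} + 15654} = \frac{8767 + \left(28 \left(-27\right) - -388\right)}{\left(573 + 3 \left(-159\right) + 3 \cdot 89\right) + 15654} = \frac{8767 + \left(-756 + 388\right)}{\left(573 - 477 + 267\right) + 15654} = \frac{8767 - 368}{363 + 15654} = \frac{8399}{16017}$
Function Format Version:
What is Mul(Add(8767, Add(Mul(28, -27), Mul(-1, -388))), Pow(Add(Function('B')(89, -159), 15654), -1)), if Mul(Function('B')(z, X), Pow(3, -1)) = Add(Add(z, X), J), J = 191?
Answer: Rational(8399, 16017) ≈ 0.52438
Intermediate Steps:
Function('B')(z, X) = Add(573, Mul(3, X), Mul(3, z)) (Function('B')(z, X) = Mul(3, Add(Add(z, X), 191)) = Mul(3, Add(Add(X, z), 191)) = Mul(3, Add(191, X, z)) = Add(573, Mul(3, X), Mul(3, z)))
Mul(Add(8767, Add(Mul(28, -27), Mul(-1, -388))), Pow(Add(Function('B')(89, -159), 15654), -1)) = Mul(Add(8767, Add(Mul(28, -27), Mul(-1, -388))), Pow(Add(Add(573, Mul(3, -159), Mul(3, 89)), 15654), -1)) = Mul(Add(8767, Add(-756, 388)), Pow(Add(Add(573, -477, 267), 15654), -1)) = Mul(Add(8767, -368), Pow(Add(363, 15654), -1)) = Mul(8399, Pow(16017, -1)) = Mul(8399, Rational(1, 16017)) = Rational(8399, 16017)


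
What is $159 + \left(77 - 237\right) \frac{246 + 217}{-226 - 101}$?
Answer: $\frac{126073}{327} \approx 385.54$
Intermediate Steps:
$159 + \left(77 - 237\right) \frac{246 + 217}{-226 - 101} = 159 + \left(77 - 237\right) \frac{463}{-327} = 159 - 160 \cdot 463 \left(- \frac{1}{327}\right) = 159 - - \frac{74080}{327} = 159 + \frac{74080}{327} = \frac{126073}{327}$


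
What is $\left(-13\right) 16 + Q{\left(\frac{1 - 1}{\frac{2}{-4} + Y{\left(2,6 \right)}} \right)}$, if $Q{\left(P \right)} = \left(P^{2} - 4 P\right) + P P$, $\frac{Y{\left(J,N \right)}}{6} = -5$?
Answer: $-208$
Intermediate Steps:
$Y{\left(J,N \right)} = -30$ ($Y{\left(J,N \right)} = 6 \left(-5\right) = -30$)
$Q{\left(P \right)} = - 4 P + 2 P^{2}$ ($Q{\left(P \right)} = \left(P^{2} - 4 P\right) + P^{2} = - 4 P + 2 P^{2}$)
$\left(-13\right) 16 + Q{\left(\frac{1 - 1}{\frac{2}{-4} + Y{\left(2,6 \right)}} \right)} = \left(-13\right) 16 + 2 \frac{1 - 1}{\frac{2}{-4} - 30} \left(-2 + \frac{1 - 1}{\frac{2}{-4} - 30}\right) = -208 + 2 \frac{0}{2 \left(- \frac{1}{4}\right) - 30} \left(-2 + \frac{0}{2 \left(- \frac{1}{4}\right) - 30}\right) = -208 + 2 \frac{0}{- \frac{1}{2} - 30} \left(-2 + \frac{0}{- \frac{1}{2} - 30}\right) = -208 + 2 \frac{0}{- \frac{61}{2}} \left(-2 + \frac{0}{- \frac{61}{2}}\right) = -208 + 2 \cdot 0 \left(- \frac{2}{61}\right) \left(-2 + 0 \left(- \frac{2}{61}\right)\right) = -208 + 2 \cdot 0 \left(-2 + 0\right) = -208 + 2 \cdot 0 \left(-2\right) = -208 + 0 = -208$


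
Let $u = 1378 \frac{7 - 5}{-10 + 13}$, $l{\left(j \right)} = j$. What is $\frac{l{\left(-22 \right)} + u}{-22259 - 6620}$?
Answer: $- \frac{2690}{86637} \approx -0.031049$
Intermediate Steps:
$u = \frac{2756}{3}$ ($u = 1378 \cdot \frac{2}{3} = \frac{2756}{3} \approx 918.67$)
$\frac{l{\left(-22 \right)} + u}{-22259 - 6620} = \frac{-22 + \frac{2756}{3}}{-22259 - 6620} = \frac{2690}{3 \left(-28879\right)} = \frac{2690}{3} \left(- \frac{1}{28879}\right) = - \frac{2690}{86637}$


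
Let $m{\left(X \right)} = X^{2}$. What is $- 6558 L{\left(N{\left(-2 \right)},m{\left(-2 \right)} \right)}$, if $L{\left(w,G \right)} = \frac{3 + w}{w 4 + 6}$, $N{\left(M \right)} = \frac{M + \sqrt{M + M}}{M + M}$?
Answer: $- \frac{95091}{34} - \frac{9837 i}{34} \approx -2796.8 - 289.32 i$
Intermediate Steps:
$N{\left(M \right)} = \frac{M + \sqrt{2} \sqrt{M}}{2 M}$ ($N{\left(M \right)} = \frac{M + \sqrt{2 M}}{2 M} = \left(M + \sqrt{2} \sqrt{M}\right) \frac{1}{2 M} = \frac{M + \sqrt{2} \sqrt{M}}{2 M}$)
$L{\left(w,G \right)} = \frac{3 + w}{6 + 4 w}$ ($L{\left(w,G \right)} = \frac{3 + w}{4 w + 6} = \frac{3 + w}{6 + 4 w}$)
$- 6558 L{\left(N{\left(-2 \right)},m{\left(-2 \right)} \right)} = - 6558 \frac{3 + \left(\frac{1}{2} + \frac{\sqrt{2}}{2 i \sqrt{2}}\right)}{2 \left(3 + 2 \left(\frac{1}{2} + \frac{\sqrt{2}}{2 i \sqrt{2}}\right)\right)} = - 6558 \frac{3 + \left(\frac{1}{2} + \frac{\sqrt{2} \left(- \frac{i \sqrt{2}}{2}\right)}{2}\right)}{2 \left(3 + 2 \left(\frac{1}{2} + \frac{\sqrt{2} \left(- \frac{i \sqrt{2}}{2}\right)}{2}\right)\right)} = - 6558 \frac{3 + \left(\frac{1}{2} - \frac{i}{2}\right)}{2 \left(3 + 2 \left(\frac{1}{2} - \frac{i}{2}\right)\right)} = - 6558 \frac{\frac{7}{2} - \frac{i}{2}}{2 \left(3 + \left(1 - i\right)\right)} = - 6558 \frac{\frac{7}{2} - \frac{i}{2}}{2 \left(4 - i\right)} = - 6558 \frac{\frac{4 + i}{17} \left(\frac{7}{2} - \frac{i}{2}\right)}{2} = - 6558 \frac{\left(4 + i\right) \left(\frac{7}{2} - \frac{i}{2}\right)}{34} = - \frac{3279 \left(4 + i\right) \left(\frac{7}{2} - \frac{i}{2}\right)}{17}$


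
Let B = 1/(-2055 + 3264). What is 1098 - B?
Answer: 1327481/1209 ≈ 1098.0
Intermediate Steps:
B = 1/1209 ≈ 0.00082713
1098 - B = 1098 - 1*1/1209 = 1098 - 1/1209 = 1327481/1209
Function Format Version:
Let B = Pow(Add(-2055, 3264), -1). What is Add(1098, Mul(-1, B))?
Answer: Rational(1327481, 1209) ≈ 1098.0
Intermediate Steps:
B = Rational(1, 1209) (B = Pow(1209, -1) = Rational(1, 1209) ≈ 0.00082713)
Add(1098, Mul(-1, B)) = Add(1098, Mul(-1, Rational(1, 1209))) = Add(1098, Rational(-1, 1209)) = Rational(1327481, 1209)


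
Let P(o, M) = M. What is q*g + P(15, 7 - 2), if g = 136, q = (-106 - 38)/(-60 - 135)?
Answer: 6853/65 ≈ 105.43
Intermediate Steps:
q = 48/65 (q = -144/(-195) = -144*(-1/195) = 48/65 ≈ 0.73846)
q*g + P(15, 7 - 2) = (48/65)*136 + (7 - 2) = 6528/65 + 5 = 6853/65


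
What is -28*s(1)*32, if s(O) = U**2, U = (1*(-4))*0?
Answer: 0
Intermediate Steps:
U = 0 (U = -4*0 = 0)
s(O) = 0 (s(O) = 0**2 = 0)
-28*s(1)*32 = -28*0*32 = 0*32 = 0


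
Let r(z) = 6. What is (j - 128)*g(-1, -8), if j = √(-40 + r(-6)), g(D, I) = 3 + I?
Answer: 640 - 5*I*√34 ≈ 640.0 - 29.155*I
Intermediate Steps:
j = I*√34 (j = √(-40 + 6) = √(-34) = I*√34 ≈ 5.8309*I)
(j - 128)*g(-1, -8) = (I*√34 - 128)*(3 - 8) = (-128 + I*√34)*(-5) = 640 - 5*I*√34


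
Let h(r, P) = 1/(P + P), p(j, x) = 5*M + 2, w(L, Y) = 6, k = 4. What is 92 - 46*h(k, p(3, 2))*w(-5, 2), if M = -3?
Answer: 1334/13 ≈ 102.62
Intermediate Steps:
p(j, x) = -13 (p(j, x) = 5*(-3) + 2 = -15 + 2 = -13)
h(r, P) = 1/(2*P)
92 - 46*h(k, p(3, 2))*w(-5, 2) = 92 - 46*(½)/(-13)*6 = 92 - 46*(½)*(-1/13)*6 = 92 - (-23)*6/13 = 92 - 46*(-3/13) = 92 + 138/13 = 1334/13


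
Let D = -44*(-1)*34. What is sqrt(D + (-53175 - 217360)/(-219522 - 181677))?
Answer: sqrt(240905652222561)/401199 ≈ 38.687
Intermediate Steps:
D = 1496 (D = 44*34 = 1496)
sqrt(D + (-53175 - 217360)/(-219522 - 181677)) = sqrt(1496 + (-53175 - 217360)/(-219522 - 181677)) = sqrt(1496 - 270535/(-401199)) = sqrt(1496 - 270535*(-1/401199)) = sqrt(1496 + 270535/401199) = sqrt(600464239/401199) = sqrt(240905652222561)/401199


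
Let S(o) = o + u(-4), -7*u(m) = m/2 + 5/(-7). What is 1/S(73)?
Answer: 49/3596 ≈ 0.013626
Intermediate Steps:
u(m) = 5/49 - m/14 (u(m) = -(m/2 + 5/(-7))/7 = -(m*(½) + 5*(-⅐))/7 = -(m/2 - 5/7)/7 = -(-5/7 + m/2)/7 = 5/49 - m/14)
S(o) = 19/49 + o (S(o) = o + (5/49 - 1/14*(-4)) = o + (5/49 + 2/7) = o + 19/49 = 19/49 + o)
1/S(73) = 1/(19/49 + 73) = 1/(3596/49) = 49/3596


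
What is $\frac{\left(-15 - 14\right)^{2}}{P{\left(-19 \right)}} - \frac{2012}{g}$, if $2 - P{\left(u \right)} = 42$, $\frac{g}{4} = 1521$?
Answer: $- \frac{1299281}{60840} \approx -21.356$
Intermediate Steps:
$g = 6084$ ($g = 4 \cdot 1521 = 6084$)
$P{\left(u \right)} = -40$ ($P{\left(u \right)} = 2 - 42 = -40$)
$\frac{\left(-15 - 14\right)^{2}}{P{\left(-19 \right)}} - \frac{2012}{g} = \frac{\left(-15 - 14\right)^{2}}{-40} - \frac{2012}{6084} = \left(-29\right)^{2} \left(- \frac{1}{40}\right) - \frac{503}{1521} = 841 \left(- \frac{1}{40}\right) - \frac{503}{1521} = - \frac{841}{40} - \frac{503}{1521} = - \frac{1299281}{60840}$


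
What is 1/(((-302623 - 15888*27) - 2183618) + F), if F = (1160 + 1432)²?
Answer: 1/3803247 ≈ 2.6293e-7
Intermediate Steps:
F = 6718464 (F = 2592² = 6718464)
1/(((-302623 - 15888*27) - 2183618) + F) = 1/(((-302623 - 15888*27) - 2183618) + 6718464) = 1/(((-302623 - 428976) - 2183618) + 6718464) = 1/((-731599 - 2183618) + 6718464) = 1/(-2915217 + 6718464) = 1/3803247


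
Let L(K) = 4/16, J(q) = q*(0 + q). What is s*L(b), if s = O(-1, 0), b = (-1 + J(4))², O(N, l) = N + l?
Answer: -¼ ≈ -0.25000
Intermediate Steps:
J(q) = q² (J(q) = q*q = q²)
b = 225 (b = (-1 + 4²)² = (-1 + 16)² = 15² = 225)
L(K) = ¼ (L(K) = 4*(1/16) = ¼)
s = -1 (s = -1 + 0 = -1)
s*L(b) = -1*¼ = -¼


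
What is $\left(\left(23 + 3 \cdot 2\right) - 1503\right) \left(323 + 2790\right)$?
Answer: $-4588562$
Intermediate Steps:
$\left(\left(23 + 3 \cdot 2\right) - 1503\right) \left(323 + 2790\right) = \left(\left(23 + 6\right) - 1503\right) 3113 = \left(29 - 1503\right) 3113 = \left(-1474\right) 3113 = -4588562$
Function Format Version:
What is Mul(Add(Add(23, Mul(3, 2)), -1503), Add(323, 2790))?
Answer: -4588562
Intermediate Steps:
Mul(Add(Add(23, Mul(3, 2)), -1503), Add(323, 2790)) = Mul(Add(Add(23, 6), -1503), 3113) = Mul(Add(29, -1503), 3113) = Mul(-1474, 3113) = -4588562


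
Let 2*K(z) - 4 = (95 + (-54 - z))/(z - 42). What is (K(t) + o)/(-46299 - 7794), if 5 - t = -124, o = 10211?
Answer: -888487/4706091 ≈ -0.18880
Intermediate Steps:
t = 129 (t = 5 - 1*(-124) = 5 + 124 = 129)
K(z) = 2 + (41 - z)/(2*(-42 + z)) (K(z) = 2 + ((95 + (-54 - z))/(z - 42))/2 = 2 + ((41 - z)/(-42 + z))/2 = 2 + (41 - z)/(2*(-42 + z)))
(K(t) + o)/(-46299 - 7794) = ((-127 + 3*129)/(2*(-42 + 129)) + 10211)/(-46299 - 7794) = ((½)*(-127 + 387)/87 + 10211)/(-54093) = ((½)*(1/87)*260 + 10211)*(-1/54093) = (130/87 + 10211)*(-1/54093) = (888487/87)*(-1/54093) = -888487/4706091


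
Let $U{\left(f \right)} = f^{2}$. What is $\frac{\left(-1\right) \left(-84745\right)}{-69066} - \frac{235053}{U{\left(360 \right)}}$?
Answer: $- \frac{168006929}{55252800} \approx -3.0407$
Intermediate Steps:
$\frac{\left(-1\right) \left(-84745\right)}{-69066} - \frac{235053}{U{\left(360 \right)}} = \frac{\left(-1\right) \left(-84745\right)}{-69066} - \frac{235053}{360^{2}} = 84745 \left(- \frac{1}{69066}\right) - \frac{235053}{129600} = - \frac{84745}{69066} - \frac{26117}{14400} = - \frac{168006929}{55252800}$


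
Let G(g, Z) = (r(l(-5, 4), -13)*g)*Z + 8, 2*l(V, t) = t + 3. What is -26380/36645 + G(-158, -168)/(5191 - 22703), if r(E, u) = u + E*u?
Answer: 1411024394/16043181 ≈ 87.952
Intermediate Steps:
l(V, t) = 3/2 + t/2 (l(V, t) = (t + 3)/2 = (3 + t)/2 = 3/2 + t/2)
G(g, Z) = 8 - 117*Z*g/2 (G(g, Z) = ((-13*(1 + (3/2 + (1/2)*4)))*g)*Z + 8 = ((-13*(1 + (3/2 + 2)))*g)*Z + 8 = ((-13*(1 + 7/2))*g)*Z + 8 = ((-13*9/2)*g)*Z + 8 = (-117*g/2)*Z + 8 = -117*Z*g/2 + 8 = 8 - 117*Z*g/2)
-26380/36645 + G(-158, -168)/(5191 - 22703) = -26380/36645 + (8 - 117/2*(-168)*(-158))/(5191 - 22703) = -26380*1/36645 + (8 - 1552824)/(-17512) = -5276/7329 - 1552816*(-1/17512) = -5276/7329 + 194102/2189 = 1411024394/16043181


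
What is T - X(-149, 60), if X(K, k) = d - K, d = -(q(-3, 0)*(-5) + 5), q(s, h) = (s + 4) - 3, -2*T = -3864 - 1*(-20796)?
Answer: -8600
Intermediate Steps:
T = -8466 (T = -(-3864 - 1*(-20796))/2 = -(-3864 + 20796)/2 = -½*16932 = -8466)
q(s, h) = 1 + s (q(s, h) = (4 + s) - 3 = 1 + s)
d = -15 (d = -((1 - 3)*(-5) + 5) = -(-2*(-5) + 5) = -(10 + 5) = -1*15 = -15)
X(K, k) = -15 - K
T - X(-149, 60) = -8466 - (-15 - 1*(-149)) = -8466 - (-15 + 149) = -8466 - 1*134 = -8466 - 134 = -8600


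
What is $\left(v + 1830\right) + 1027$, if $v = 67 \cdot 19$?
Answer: $4130$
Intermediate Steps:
$v = 1273$
$\left(v + 1830\right) + 1027 = \left(1273 + 1830\right) + 1027 = 3103 + 1027 = 4130$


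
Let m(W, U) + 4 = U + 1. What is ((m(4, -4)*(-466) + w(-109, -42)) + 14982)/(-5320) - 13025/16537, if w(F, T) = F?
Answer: -73838299/17595368 ≈ -4.1965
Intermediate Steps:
m(W, U) = -3 + U (m(W, U) = -4 + (U + 1) = -4 + (1 + U) = -3 + U)
((m(4, -4)*(-466) + w(-109, -42)) + 14982)/(-5320) - 13025/16537 = (((-3 - 4)*(-466) - 109) + 14982)/(-5320) - 13025/16537 = ((-7*(-466) - 109) + 14982)*(-1/5320) - 13025*1/16537 = ((3262 - 109) + 14982)*(-1/5320) - 13025/16537 = (3153 + 14982)*(-1/5320) - 13025/16537 = 18135*(-1/5320) - 13025/16537 = -3627/1064 - 13025/16537 = -73838299/17595368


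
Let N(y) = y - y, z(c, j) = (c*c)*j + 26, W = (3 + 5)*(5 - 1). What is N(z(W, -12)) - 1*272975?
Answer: -272975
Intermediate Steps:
W = 32 (W = 8*4 = 32)
z(c, j) = 26 + j*c² (z(c, j) = c²*j + 26 = j*c² + 26 = 26 + j*c²)
N(y) = 0
N(z(W, -12)) - 1*272975 = 0 - 1*272975 = 0 - 272975 = -272975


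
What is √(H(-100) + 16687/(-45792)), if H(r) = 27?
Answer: √387863646/3816 ≈ 5.1610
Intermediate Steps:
√(H(-100) + 16687/(-45792)) = √(27 + 16687/(-45792)) = √(27 + 16687*(-1/45792)) = √(27 - 16687/45792) = √(1219697/45792) = √387863646/3816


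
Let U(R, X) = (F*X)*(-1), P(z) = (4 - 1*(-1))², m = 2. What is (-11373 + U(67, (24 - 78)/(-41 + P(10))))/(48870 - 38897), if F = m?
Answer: -45519/39892 ≈ -1.1411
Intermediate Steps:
F = 2
P(z) = 25 (P(z) = (4 + 1)² = 5² = 25)
U(R, X) = -2*X (U(R, X) = (2*X)*(-1) = -2*X)
(-11373 + U(67, (24 - 78)/(-41 + P(10))))/(48870 - 38897) = (-11373 - 2*(24 - 78)/(-41 + 25))/(48870 - 38897) = (-11373 - (-108)/(-16))/9973 = (-11373 - (-108)*(-1)/16)*(1/9973) = (-11373 - 2*27/8)*(1/9973) = (-11373 - 27/4)*(1/9973) = -45519/4*1/9973 = -45519/39892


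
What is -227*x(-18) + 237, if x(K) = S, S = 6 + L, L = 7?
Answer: -2714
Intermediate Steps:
S = 13 (S = 6 + 7 = 13)
x(K) = 13
-227*x(-18) + 237 = -227*13 + 237 = -2951 + 237 = -2714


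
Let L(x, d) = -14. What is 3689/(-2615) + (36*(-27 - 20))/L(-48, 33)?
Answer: 2186467/18305 ≈ 119.45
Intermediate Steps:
3689/(-2615) + (36*(-27 - 20))/L(-48, 33) = 3689/(-2615) + (36*(-27 - 20))/(-14) = 3689*(-1/2615) + (36*(-47))*(-1/14) = -3689/2615 - 1692*(-1/14) = -3689/2615 + 846/7 = 2186467/18305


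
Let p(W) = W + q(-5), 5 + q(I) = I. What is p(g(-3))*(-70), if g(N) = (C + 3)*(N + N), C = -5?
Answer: -140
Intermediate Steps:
q(I) = -5 + I
g(N) = -4*N (g(N) = (-5 + 3)*(N + N) = -4*N)
p(W) = -10 + W (p(W) = W + (-5 - 5) = W - 10 = -10 + W)
p(g(-3))*(-70) = (-10 - 4*(-3))*(-70) = (-10 + 12)*(-70) = 2*(-70) = -140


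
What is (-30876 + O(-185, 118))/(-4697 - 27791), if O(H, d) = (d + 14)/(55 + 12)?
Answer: 258570/272087 ≈ 0.95032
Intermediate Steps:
O(H, d) = 14/67 + d/67 (O(H, d) = (14 + d)/67 = (14 + d)*(1/67) = 14/67 + d/67)
(-30876 + O(-185, 118))/(-4697 - 27791) = (-30876 + (14/67 + (1/67)*118))/(-4697 - 27791) = (-30876 + (14/67 + 118/67))/(-32488) = (-30876 + 132/67)*(-1/32488) = -2068560/67*(-1/32488) = 258570/272087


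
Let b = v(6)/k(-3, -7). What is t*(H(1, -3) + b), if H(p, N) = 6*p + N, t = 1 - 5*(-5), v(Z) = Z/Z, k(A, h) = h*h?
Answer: 3848/49 ≈ 78.531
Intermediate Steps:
k(A, h) = h²
v(Z) = 1
b = 1/49 (b = 1/(-7)² = 1/49 ≈ 0.020408)
t = 26 (t = 1 + 25 = 26)
H(p, N) = N + 6*p
t*(H(1, -3) + b) = 26*((-3 + 6*1) + 1/49) = 26*((-3 + 6) + 1/49) = 26*(3 + 1/49) = 26*(148/49) = 3848/49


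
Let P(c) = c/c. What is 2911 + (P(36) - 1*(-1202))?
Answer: 4114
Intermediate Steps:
P(c) = 1
2911 + (P(36) - 1*(-1202)) = 2911 + (1 - 1*(-1202)) = 2911 + (1 + 1202) = 2911 + 1203 = 4114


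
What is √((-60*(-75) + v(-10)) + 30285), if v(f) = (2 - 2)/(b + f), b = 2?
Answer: 3*√3865 ≈ 186.51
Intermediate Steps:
v(f) = 0 (v(f) = (2 - 2)/(2 + f) = 0/(2 + f) = 0)
√((-60*(-75) + v(-10)) + 30285) = √((-60*(-75) + 0) + 30285) = √((4500 + 0) + 30285) = √(4500 + 30285) = √34785 = 3*√3865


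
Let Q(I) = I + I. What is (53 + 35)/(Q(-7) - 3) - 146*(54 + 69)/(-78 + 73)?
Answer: 304846/85 ≈ 3586.4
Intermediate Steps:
Q(I) = 2*I
(53 + 35)/(Q(-7) - 3) - 146*(54 + 69)/(-78 + 73) = (53 + 35)/(2*(-7) - 3) - 146*(54 + 69)/(-78 + 73) = 88/(-14 - 3) - 17958/(-5) = 88/(-17) - 17958*(-1)/5 = 88*(-1/17) - 146*(-123/5) = -88/17 + 17958/5 = 304846/85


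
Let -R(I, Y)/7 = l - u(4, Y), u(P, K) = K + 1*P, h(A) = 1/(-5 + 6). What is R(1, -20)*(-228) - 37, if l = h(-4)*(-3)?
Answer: 20711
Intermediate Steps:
h(A) = 1 (h(A) = 1/1 = 1)
u(P, K) = K + P
l = -3 (l = 1*(-3) = -3)
R(I, Y) = 49 + 7*Y (R(I, Y) = -7*(-3 - (Y + 4)) = -7*(-3 - (4 + Y)) = -7*(-3 + (-4 - Y)) = -7*(-7 - Y) = 49 + 7*Y)
R(1, -20)*(-228) - 37 = (49 + 7*(-20))*(-228) - 37 = (49 - 140)*(-228) - 37 = -91*(-228) - 37 = 20748 - 37 = 20711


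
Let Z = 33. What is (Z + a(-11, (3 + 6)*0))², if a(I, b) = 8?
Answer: 1681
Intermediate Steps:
(Z + a(-11, (3 + 6)*0))² = (33 + 8)² = 41² = 1681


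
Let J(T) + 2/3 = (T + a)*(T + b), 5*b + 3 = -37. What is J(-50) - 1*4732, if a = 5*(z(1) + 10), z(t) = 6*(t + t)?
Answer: -24638/3 ≈ -8212.7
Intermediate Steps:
z(t) = 12*t (z(t) = 6*(2*t) = 12*t)
b = -8 (b = -⅗ + (⅕)*(-37) = -⅗ - 37/5 = -8)
a = 110 (a = 5*(12*1 + 10) = 5*(12 + 10) = 5*22 = 110)
J(T) = -⅔ + (-8 + T)*(110 + T) (J(T) = -⅔ + (T + 110)*(T - 8) = -⅔ + (110 + T)*(-8 + T) = -⅔ + (-8 + T)*(110 + T))
J(-50) - 1*4732 = (-2642/3 + (-50)² + 102*(-50)) - 1*4732 = (-2642/3 + 2500 - 5100) - 4732 = -10442/3 - 4732 = -24638/3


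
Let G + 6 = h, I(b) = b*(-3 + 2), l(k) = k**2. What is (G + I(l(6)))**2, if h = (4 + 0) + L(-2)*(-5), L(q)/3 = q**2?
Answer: 9604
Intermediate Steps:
L(q) = 3*q**2
I(b) = -b (I(b) = b*(-1) = -b)
h = -56 (h = (4 + 0) + (3*(-2)**2)*(-5) = 4 + (3*4)*(-5) = 4 + 12*(-5) = 4 - 60 = -56)
G = -62 (G = -6 - 56 = -62)
(G + I(l(6)))**2 = (-62 - 1*6**2)**2 = (-62 - 1*36)**2 = (-62 - 36)**2 = (-98)**2 = 9604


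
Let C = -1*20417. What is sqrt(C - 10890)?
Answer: I*sqrt(31307) ≈ 176.94*I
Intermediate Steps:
C = -20417
sqrt(C - 10890) = sqrt(-20417 - 10890) = sqrt(-31307) = I*sqrt(31307)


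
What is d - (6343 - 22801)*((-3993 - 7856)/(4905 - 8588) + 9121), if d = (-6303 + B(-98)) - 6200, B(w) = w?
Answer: 553016319853/3683 ≈ 1.5015e+8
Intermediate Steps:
d = -12601 (d = (-6303 - 98) - 6200 = -6401 - 6200 = -12601)
d - (6343 - 22801)*((-3993 - 7856)/(4905 - 8588) + 9121) = -12601 - (6343 - 22801)*((-3993 - 7856)/(4905 - 8588) + 9121) = -12601 - (-16458)*(-11849/(-3683) + 9121) = -12601 - (-16458)*(-11849*(-1/3683) + 9121) = -12601 - (-16458)*(11849/3683 + 9121) = -12601 - (-16458)*33604492/3683 = -12601 - 1*(-553062729336/3683) = -12601 + 553062729336/3683 = 553016319853/3683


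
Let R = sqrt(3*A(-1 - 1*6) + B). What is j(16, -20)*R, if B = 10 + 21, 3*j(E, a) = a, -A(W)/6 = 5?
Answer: -20*I*sqrt(59)/3 ≈ -51.208*I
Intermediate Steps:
A(W) = -30 (A(W) = -6*5 = -30)
j(E, a) = a/3
B = 31
R = I*sqrt(59) (R = sqrt(3*(-30) + 31) = sqrt(-90 + 31) = sqrt(-59) = I*sqrt(59) ≈ 7.6811*I)
j(16, -20)*R = ((1/3)*(-20))*(I*sqrt(59)) = -20*I*sqrt(59)/3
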